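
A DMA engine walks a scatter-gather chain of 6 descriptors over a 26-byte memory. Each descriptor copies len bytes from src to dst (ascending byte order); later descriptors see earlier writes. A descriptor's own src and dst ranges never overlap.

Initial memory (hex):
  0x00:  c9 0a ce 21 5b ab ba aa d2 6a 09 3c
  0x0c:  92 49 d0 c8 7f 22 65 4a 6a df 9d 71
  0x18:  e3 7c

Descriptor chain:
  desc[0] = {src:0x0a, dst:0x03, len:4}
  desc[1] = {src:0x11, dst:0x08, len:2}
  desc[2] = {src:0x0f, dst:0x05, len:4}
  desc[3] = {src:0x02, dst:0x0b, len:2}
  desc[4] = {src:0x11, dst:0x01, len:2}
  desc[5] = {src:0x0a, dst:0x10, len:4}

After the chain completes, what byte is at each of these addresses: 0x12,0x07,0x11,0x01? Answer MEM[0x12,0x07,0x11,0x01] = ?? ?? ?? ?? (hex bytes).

MEM[0x12,0x07,0x11,0x01] = 09 22 ce 22

D0: mem[0x03..0x06] <- [09 3c 92 49]
D1: mem[0x08..0x09] <- [22 65]
D2: mem[0x05..0x08] <- [c8 7f 22 65]
D3: mem[0x0b..0x0c] <- [ce 09]
D4: mem[0x01..0x02] <- [22 65]
D5: mem[0x10..0x13] <- [09 ce 09 49]
query mem[0x12]=0x09, mem[0x07]=0x22, mem[0x11]=0xce, mem[0x01]=0x22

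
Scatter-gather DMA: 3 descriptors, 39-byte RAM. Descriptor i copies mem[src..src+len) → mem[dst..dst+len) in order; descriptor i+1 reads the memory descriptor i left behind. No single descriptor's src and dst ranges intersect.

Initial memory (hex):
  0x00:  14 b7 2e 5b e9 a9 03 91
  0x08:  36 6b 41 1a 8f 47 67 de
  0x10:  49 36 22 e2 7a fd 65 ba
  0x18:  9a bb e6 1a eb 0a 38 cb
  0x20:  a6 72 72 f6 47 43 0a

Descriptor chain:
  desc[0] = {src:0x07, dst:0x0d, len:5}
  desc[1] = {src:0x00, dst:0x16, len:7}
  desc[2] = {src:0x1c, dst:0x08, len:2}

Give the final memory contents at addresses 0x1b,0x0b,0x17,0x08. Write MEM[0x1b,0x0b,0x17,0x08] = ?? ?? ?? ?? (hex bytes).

MEM[0x1b,0x0b,0x17,0x08] = a9 1a b7 03

  after D0: wrote 5B at 0x0d = 91366b411a
  after D1: wrote 7B at 0x16 = 14b72e5be9a903
  after D2: wrote 2B at 0x08 = 030a
query mem[0x1b]=0xa9, mem[0x0b]=0x1a, mem[0x17]=0xb7, mem[0x08]=0x03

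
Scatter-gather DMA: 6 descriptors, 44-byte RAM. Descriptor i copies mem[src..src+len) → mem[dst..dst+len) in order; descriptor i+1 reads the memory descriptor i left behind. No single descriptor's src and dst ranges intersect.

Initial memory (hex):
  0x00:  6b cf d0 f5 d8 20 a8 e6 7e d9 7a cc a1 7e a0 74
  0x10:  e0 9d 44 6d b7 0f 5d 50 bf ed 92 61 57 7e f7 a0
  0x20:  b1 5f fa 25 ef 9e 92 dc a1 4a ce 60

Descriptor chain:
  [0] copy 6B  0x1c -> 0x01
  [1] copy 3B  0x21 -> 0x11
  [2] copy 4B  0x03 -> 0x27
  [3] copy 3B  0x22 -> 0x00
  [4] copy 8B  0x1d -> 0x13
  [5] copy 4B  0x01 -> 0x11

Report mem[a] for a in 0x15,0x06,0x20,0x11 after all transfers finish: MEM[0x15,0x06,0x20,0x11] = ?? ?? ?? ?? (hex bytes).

MEM[0x15,0x06,0x20,0x11] = a0 5f b1 25

  after D0: wrote 6B at 0x01 = 577ef7a0b15f
  after D1: wrote 3B at 0x11 = 5ffa25
  after D2: wrote 4B at 0x27 = f7a0b15f
  after D3: wrote 3B at 0x00 = fa25ef
  after D4: wrote 8B at 0x13 = 7ef7a0b15ffa25ef
  after D5: wrote 4B at 0x11 = 25eff7a0
query mem[0x15]=0xa0, mem[0x06]=0x5f, mem[0x20]=0xb1, mem[0x11]=0x25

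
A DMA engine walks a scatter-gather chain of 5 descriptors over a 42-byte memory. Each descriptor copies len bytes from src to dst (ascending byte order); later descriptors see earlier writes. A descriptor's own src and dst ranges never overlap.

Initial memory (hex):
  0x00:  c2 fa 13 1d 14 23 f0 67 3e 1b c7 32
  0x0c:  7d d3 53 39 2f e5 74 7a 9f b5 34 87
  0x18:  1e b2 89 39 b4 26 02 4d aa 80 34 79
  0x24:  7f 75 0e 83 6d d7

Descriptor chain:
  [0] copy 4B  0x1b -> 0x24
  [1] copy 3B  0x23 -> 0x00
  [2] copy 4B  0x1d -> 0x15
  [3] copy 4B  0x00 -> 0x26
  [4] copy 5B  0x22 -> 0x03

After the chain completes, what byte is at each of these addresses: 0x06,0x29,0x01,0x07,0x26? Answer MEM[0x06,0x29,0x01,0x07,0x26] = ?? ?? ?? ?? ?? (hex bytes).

D0: mem[0x24..0x27] <- [39 b4 26 02]
D1: mem[0x00..0x02] <- [79 39 b4]
D2: mem[0x15..0x18] <- [26 02 4d aa]
D3: mem[0x26..0x29] <- [79 39 b4 1d]
D4: mem[0x03..0x07] <- [34 79 39 b4 79]
query mem[0x06]=0xb4, mem[0x29]=0x1d, mem[0x01]=0x39, mem[0x07]=0x79, mem[0x26]=0x79

MEM[0x06,0x29,0x01,0x07,0x26] = b4 1d 39 79 79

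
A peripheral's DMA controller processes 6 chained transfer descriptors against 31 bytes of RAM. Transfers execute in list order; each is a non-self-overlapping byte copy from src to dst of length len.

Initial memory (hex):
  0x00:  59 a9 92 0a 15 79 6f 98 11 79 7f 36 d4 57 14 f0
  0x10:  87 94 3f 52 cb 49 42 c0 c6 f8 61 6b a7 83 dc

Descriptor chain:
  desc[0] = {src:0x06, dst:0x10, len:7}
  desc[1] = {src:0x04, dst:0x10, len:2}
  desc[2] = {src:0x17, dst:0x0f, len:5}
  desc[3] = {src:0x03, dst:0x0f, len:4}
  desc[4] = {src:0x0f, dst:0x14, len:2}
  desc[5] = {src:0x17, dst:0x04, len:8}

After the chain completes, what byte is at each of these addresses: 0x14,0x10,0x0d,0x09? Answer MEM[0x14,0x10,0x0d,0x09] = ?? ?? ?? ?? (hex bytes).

MEM[0x14,0x10,0x0d,0x09] = 0a 15 57 a7

#0 dst[0x10+7] := {0x6f,0x98,0x11,0x79,0x7f,0x36,0xd4}
#1 dst[0x10+2] := {0x15,0x79}
#2 dst[0x0f+5] := {0xc0,0xc6,0xf8,0x61,0x6b}
#3 dst[0x0f+4] := {0x0a,0x15,0x79,0x6f}
#4 dst[0x14+2] := {0x0a,0x15}
#5 dst[0x04+8] := {0xc0,0xc6,0xf8,0x61,0x6b,0xa7,0x83,0xdc}
query mem[0x14]=0x0a, mem[0x10]=0x15, mem[0x0d]=0x57, mem[0x09]=0xa7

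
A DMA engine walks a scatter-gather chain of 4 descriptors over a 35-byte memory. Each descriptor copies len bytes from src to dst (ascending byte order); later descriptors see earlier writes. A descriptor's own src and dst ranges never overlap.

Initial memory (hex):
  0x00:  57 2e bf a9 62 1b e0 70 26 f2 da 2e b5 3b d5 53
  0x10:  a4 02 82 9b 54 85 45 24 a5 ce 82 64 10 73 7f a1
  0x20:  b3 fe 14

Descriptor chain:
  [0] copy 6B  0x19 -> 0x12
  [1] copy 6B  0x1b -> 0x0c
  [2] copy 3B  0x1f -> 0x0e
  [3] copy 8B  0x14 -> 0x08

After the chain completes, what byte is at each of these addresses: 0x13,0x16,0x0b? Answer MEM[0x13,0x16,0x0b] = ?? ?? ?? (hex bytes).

D0: mem[0x12..0x17] <- [ce 82 64 10 73 7f]
D1: mem[0x0c..0x11] <- [64 10 73 7f a1 b3]
D2: mem[0x0e..0x10] <- [a1 b3 fe]
D3: mem[0x08..0x0f] <- [64 10 73 7f a5 ce 82 64]
query mem[0x13]=0x82, mem[0x16]=0x73, mem[0x0b]=0x7f

MEM[0x13,0x16,0x0b] = 82 73 7f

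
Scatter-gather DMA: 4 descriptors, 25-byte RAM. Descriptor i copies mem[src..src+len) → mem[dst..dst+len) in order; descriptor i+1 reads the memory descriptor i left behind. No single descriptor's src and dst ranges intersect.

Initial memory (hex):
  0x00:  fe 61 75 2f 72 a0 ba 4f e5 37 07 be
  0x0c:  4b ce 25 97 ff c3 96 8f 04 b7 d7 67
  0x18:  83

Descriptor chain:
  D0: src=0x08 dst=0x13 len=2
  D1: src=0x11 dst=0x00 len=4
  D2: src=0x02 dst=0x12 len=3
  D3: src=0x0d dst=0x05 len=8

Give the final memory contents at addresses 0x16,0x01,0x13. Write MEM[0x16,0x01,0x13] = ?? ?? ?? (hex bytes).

#0 dst[0x13+2] := {0xe5,0x37}
#1 dst[0x00+4] := {0xc3,0x96,0xe5,0x37}
#2 dst[0x12+3] := {0xe5,0x37,0x72}
#3 dst[0x05+8] := {0xce,0x25,0x97,0xff,0xc3,0xe5,0x37,0x72}
query mem[0x16]=0xd7, mem[0x01]=0x96, mem[0x13]=0x37

MEM[0x16,0x01,0x13] = d7 96 37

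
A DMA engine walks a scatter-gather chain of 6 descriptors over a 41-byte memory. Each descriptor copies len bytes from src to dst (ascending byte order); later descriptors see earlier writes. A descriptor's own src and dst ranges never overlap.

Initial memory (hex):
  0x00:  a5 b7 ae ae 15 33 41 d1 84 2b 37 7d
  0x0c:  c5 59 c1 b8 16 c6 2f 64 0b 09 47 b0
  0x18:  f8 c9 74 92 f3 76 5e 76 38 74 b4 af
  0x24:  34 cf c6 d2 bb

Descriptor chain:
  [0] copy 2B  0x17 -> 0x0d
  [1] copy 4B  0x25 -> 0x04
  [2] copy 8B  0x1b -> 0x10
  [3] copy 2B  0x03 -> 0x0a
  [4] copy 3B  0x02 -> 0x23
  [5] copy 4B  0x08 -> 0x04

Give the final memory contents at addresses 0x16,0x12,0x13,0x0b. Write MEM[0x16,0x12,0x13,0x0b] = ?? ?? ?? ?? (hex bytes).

MEM[0x16,0x12,0x13,0x0b] = 74 76 5e cf

  after D0: wrote 2B at 0x0d = b0f8
  after D1: wrote 4B at 0x04 = cfc6d2bb
  after D2: wrote 8B at 0x10 = 92f3765e763874b4
  after D3: wrote 2B at 0x0a = aecf
  after D4: wrote 3B at 0x23 = aeaecf
  after D5: wrote 4B at 0x04 = 842baecf
query mem[0x16]=0x74, mem[0x12]=0x76, mem[0x13]=0x5e, mem[0x0b]=0xcf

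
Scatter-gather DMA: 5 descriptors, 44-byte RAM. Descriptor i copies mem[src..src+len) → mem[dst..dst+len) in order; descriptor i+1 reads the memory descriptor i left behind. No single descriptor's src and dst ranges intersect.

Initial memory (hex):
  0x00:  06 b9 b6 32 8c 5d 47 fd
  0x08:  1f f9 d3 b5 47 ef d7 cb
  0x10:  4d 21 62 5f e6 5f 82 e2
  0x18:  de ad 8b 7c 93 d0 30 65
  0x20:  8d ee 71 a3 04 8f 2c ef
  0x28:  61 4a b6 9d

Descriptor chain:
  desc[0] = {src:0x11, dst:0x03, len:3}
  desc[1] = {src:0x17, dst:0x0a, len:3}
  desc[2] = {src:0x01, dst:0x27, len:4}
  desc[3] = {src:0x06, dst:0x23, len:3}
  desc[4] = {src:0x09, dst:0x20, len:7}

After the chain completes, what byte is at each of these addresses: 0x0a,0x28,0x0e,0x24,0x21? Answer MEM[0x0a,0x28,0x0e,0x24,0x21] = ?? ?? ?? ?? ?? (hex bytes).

MEM[0x0a,0x28,0x0e,0x24,0x21] = e2 b6 d7 ef e2

  after D0: wrote 3B at 0x03 = 21625f
  after D1: wrote 3B at 0x0a = e2dead
  after D2: wrote 4B at 0x27 = b9b62162
  after D3: wrote 3B at 0x23 = 47fd1f
  after D4: wrote 7B at 0x20 = f9e2deadefd7cb
query mem[0x0a]=0xe2, mem[0x28]=0xb6, mem[0x0e]=0xd7, mem[0x24]=0xef, mem[0x21]=0xe2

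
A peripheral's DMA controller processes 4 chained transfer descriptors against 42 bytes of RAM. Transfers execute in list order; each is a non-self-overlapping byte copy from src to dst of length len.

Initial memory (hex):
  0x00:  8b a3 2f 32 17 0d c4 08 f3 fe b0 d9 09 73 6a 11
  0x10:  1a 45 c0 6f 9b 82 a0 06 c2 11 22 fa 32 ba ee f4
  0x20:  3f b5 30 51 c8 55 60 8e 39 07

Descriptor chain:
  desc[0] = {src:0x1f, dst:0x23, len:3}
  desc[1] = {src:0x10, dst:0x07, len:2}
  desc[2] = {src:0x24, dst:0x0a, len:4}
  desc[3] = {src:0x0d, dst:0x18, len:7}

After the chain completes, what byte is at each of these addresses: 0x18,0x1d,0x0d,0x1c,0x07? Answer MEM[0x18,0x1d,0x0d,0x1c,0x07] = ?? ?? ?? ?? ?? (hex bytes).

MEM[0x18,0x1d,0x0d,0x1c,0x07] = 8e c0 8e 45 1a

[0] 0x1f->0x23 len=3 : f4 3f b5
[1] 0x10->0x07 len=2 : 1a 45
[2] 0x24->0x0a len=4 : 3f b5 60 8e
[3] 0x0d->0x18 len=7 : 8e 6a 11 1a 45 c0 6f
query mem[0x18]=0x8e, mem[0x1d]=0xc0, mem[0x0d]=0x8e, mem[0x1c]=0x45, mem[0x07]=0x1a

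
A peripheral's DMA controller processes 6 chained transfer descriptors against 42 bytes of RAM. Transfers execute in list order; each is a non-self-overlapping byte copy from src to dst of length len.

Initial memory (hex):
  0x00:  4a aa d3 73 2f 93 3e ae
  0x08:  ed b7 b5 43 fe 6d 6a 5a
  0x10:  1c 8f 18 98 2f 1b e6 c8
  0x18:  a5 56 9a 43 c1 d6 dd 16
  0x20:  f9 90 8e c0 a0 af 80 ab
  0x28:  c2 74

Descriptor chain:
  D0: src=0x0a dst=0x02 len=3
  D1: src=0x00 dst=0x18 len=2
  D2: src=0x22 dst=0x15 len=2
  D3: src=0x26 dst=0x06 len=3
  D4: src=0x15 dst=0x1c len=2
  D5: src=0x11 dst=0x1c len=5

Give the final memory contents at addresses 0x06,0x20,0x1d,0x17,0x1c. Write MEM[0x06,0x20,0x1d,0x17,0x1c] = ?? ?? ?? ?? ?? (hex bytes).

MEM[0x06,0x20,0x1d,0x17,0x1c] = 80 8e 18 c8 8f

#0 dst[0x02+3] := {0xb5,0x43,0xfe}
#1 dst[0x18+2] := {0x4a,0xaa}
#2 dst[0x15+2] := {0x8e,0xc0}
#3 dst[0x06+3] := {0x80,0xab,0xc2}
#4 dst[0x1c+2] := {0x8e,0xc0}
#5 dst[0x1c+5] := {0x8f,0x18,0x98,0x2f,0x8e}
query mem[0x06]=0x80, mem[0x20]=0x8e, mem[0x1d]=0x18, mem[0x17]=0xc8, mem[0x1c]=0x8f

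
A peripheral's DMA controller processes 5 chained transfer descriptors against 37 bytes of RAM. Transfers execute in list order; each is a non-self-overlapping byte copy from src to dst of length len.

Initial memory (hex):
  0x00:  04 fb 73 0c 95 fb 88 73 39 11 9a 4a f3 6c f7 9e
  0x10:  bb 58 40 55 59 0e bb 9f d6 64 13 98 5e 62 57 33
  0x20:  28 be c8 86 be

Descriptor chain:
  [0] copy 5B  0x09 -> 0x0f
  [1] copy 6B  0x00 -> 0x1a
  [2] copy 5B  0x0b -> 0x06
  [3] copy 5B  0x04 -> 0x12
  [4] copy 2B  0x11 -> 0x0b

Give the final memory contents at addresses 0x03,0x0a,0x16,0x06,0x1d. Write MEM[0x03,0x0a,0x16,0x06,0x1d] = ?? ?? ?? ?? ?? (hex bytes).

#0 dst[0x0f+5] := {0x11,0x9a,0x4a,0xf3,0x6c}
#1 dst[0x1a+6] := {0x04,0xfb,0x73,0x0c,0x95,0xfb}
#2 dst[0x06+5] := {0x4a,0xf3,0x6c,0xf7,0x11}
#3 dst[0x12+5] := {0x95,0xfb,0x4a,0xf3,0x6c}
#4 dst[0x0b+2] := {0x4a,0x95}
query mem[0x03]=0x0c, mem[0x0a]=0x11, mem[0x16]=0x6c, mem[0x06]=0x4a, mem[0x1d]=0x0c

MEM[0x03,0x0a,0x16,0x06,0x1d] = 0c 11 6c 4a 0c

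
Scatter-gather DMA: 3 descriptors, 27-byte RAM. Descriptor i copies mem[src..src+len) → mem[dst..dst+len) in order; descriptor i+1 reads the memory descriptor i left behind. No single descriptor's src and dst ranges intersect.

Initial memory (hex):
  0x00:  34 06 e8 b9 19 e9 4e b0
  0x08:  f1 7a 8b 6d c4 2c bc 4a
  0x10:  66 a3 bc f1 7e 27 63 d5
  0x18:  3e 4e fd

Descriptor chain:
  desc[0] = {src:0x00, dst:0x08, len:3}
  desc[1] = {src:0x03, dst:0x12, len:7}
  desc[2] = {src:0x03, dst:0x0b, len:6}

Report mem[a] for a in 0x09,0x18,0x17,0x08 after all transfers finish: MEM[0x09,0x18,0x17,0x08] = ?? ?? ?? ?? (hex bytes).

MEM[0x09,0x18,0x17,0x08] = 06 06 34 34

D0: mem[0x08..0x0a] <- [34 06 e8]
D1: mem[0x12..0x18] <- [b9 19 e9 4e b0 34 06]
D2: mem[0x0b..0x10] <- [b9 19 e9 4e b0 34]
query mem[0x09]=0x06, mem[0x18]=0x06, mem[0x17]=0x34, mem[0x08]=0x34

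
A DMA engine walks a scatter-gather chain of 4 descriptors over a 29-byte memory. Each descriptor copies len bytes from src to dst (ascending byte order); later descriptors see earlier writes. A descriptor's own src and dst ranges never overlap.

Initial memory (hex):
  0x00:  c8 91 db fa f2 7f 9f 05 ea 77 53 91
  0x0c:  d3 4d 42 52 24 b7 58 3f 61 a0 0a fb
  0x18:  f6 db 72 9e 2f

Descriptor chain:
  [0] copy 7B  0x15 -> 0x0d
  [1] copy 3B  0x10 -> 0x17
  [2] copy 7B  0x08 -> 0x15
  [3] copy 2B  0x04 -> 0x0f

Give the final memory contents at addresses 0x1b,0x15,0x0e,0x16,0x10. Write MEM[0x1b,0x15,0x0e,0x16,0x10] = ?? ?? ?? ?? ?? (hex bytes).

MEM[0x1b,0x15,0x0e,0x16,0x10] = 0a ea 0a 77 7f

#0 dst[0x0d+7] := {0xa0,0x0a,0xfb,0xf6,0xdb,0x72,0x9e}
#1 dst[0x17+3] := {0xf6,0xdb,0x72}
#2 dst[0x15+7] := {0xea,0x77,0x53,0x91,0xd3,0xa0,0x0a}
#3 dst[0x0f+2] := {0xf2,0x7f}
query mem[0x1b]=0x0a, mem[0x15]=0xea, mem[0x0e]=0x0a, mem[0x16]=0x77, mem[0x10]=0x7f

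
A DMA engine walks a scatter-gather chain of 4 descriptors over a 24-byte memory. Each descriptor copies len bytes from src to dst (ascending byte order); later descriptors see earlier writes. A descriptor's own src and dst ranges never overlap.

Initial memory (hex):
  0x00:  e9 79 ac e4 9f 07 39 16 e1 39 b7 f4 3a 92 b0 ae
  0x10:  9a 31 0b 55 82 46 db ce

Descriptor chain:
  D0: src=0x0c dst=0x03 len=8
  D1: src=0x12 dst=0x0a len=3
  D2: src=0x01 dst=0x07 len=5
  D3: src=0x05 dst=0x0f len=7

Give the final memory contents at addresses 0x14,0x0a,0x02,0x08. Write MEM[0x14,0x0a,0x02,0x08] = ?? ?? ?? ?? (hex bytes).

  after D0: wrote 8B at 0x03 = 3a92b0ae9a310b55
  after D1: wrote 3B at 0x0a = 0b5582
  after D2: wrote 5B at 0x07 = 79ac3a92b0
  after D3: wrote 7B at 0x0f = b0ae79ac3a92b0
query mem[0x14]=0x92, mem[0x0a]=0x92, mem[0x02]=0xac, mem[0x08]=0xac

MEM[0x14,0x0a,0x02,0x08] = 92 92 ac ac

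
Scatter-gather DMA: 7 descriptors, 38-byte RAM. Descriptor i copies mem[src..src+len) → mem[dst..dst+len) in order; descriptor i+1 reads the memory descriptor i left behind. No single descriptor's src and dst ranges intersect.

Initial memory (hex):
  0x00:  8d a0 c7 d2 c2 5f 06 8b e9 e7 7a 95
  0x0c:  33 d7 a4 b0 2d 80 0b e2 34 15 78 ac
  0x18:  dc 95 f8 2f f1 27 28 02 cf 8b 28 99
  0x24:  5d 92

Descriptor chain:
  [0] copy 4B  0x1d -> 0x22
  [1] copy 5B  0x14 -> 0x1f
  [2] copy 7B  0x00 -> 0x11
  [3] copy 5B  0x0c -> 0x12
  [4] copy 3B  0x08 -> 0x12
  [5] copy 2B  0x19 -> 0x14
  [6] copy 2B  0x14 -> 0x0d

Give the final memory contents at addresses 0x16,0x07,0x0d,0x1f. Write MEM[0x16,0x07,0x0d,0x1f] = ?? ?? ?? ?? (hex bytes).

MEM[0x16,0x07,0x0d,0x1f] = 2d 8b 95 34

  after D0: wrote 4B at 0x22 = 272802cf
  after D1: wrote 5B at 0x1f = 341578acdc
  after D2: wrote 7B at 0x11 = 8da0c7d2c25f06
  after D3: wrote 5B at 0x12 = 33d7a4b02d
  after D4: wrote 3B at 0x12 = e9e77a
  after D5: wrote 2B at 0x14 = 95f8
  after D6: wrote 2B at 0x0d = 95f8
query mem[0x16]=0x2d, mem[0x07]=0x8b, mem[0x0d]=0x95, mem[0x1f]=0x34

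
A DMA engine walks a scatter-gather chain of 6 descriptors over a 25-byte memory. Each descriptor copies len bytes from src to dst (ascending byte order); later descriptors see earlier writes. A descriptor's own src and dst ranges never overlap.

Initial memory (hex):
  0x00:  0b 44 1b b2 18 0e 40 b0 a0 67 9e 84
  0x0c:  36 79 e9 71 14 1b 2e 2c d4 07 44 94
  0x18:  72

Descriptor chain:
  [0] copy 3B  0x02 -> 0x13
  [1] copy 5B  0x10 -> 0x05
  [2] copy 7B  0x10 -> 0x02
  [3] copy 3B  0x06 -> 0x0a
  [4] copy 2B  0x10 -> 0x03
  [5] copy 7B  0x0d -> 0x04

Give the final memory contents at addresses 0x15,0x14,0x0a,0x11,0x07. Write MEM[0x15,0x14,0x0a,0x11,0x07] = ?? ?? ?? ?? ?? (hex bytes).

#0 dst[0x13+3] := {0x1b,0xb2,0x18}
#1 dst[0x05+5] := {0x14,0x1b,0x2e,0x1b,0xb2}
#2 dst[0x02+7] := {0x14,0x1b,0x2e,0x1b,0xb2,0x18,0x44}
#3 dst[0x0a+3] := {0xb2,0x18,0x44}
#4 dst[0x03+2] := {0x14,0x1b}
#5 dst[0x04+7] := {0x79,0xe9,0x71,0x14,0x1b,0x2e,0x1b}
query mem[0x15]=0x18, mem[0x14]=0xb2, mem[0x0a]=0x1b, mem[0x11]=0x1b, mem[0x07]=0x14

MEM[0x15,0x14,0x0a,0x11,0x07] = 18 b2 1b 1b 14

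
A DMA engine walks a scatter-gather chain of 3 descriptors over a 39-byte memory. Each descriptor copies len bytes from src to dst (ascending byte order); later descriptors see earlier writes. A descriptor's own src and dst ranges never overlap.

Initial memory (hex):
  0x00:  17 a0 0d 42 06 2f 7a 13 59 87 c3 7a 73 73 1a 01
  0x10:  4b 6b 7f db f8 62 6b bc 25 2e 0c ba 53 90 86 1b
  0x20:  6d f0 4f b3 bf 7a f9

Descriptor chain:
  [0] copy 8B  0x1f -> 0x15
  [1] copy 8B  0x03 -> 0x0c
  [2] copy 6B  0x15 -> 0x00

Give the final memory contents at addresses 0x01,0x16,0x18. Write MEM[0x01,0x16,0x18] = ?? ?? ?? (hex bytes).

#0 dst[0x15+8] := {0x1b,0x6d,0xf0,0x4f,0xb3,0xbf,0x7a,0xf9}
#1 dst[0x0c+8] := {0x42,0x06,0x2f,0x7a,0x13,0x59,0x87,0xc3}
#2 dst[0x00+6] := {0x1b,0x6d,0xf0,0x4f,0xb3,0xbf}
query mem[0x01]=0x6d, mem[0x16]=0x6d, mem[0x18]=0x4f

MEM[0x01,0x16,0x18] = 6d 6d 4f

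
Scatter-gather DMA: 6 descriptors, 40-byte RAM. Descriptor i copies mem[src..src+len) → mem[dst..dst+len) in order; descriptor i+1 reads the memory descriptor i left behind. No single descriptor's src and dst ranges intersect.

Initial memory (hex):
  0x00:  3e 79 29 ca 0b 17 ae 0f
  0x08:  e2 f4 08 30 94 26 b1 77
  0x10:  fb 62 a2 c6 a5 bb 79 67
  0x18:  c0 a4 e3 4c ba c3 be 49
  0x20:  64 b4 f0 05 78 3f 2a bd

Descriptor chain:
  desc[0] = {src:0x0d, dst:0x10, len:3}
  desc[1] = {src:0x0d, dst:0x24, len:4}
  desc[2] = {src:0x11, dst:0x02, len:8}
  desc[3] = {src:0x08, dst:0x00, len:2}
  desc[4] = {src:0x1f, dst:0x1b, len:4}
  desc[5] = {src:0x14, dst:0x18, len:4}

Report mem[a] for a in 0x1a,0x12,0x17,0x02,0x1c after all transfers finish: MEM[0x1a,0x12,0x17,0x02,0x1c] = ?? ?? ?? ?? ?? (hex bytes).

MEM[0x1a,0x12,0x17,0x02,0x1c] = 79 77 67 b1 64

[0] 0x0d->0x10 len=3 : 26 b1 77
[1] 0x0d->0x24 len=4 : 26 b1 77 26
[2] 0x11->0x02 len=8 : b1 77 c6 a5 bb 79 67 c0
[3] 0x08->0x00 len=2 : 67 c0
[4] 0x1f->0x1b len=4 : 49 64 b4 f0
[5] 0x14->0x18 len=4 : a5 bb 79 67
query mem[0x1a]=0x79, mem[0x12]=0x77, mem[0x17]=0x67, mem[0x02]=0xb1, mem[0x1c]=0x64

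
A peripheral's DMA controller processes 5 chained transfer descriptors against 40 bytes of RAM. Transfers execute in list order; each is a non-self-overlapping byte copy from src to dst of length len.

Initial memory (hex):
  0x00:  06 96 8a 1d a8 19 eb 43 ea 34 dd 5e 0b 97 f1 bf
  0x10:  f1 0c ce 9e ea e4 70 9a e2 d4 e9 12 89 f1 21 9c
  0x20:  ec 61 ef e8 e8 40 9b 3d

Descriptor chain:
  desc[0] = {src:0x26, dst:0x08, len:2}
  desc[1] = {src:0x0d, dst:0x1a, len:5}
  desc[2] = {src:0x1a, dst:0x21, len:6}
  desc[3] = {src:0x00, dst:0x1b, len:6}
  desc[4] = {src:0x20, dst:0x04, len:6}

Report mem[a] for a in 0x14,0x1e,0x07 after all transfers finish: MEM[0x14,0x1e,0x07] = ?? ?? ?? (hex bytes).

[0] 0x26->0x08 len=2 : 9b 3d
[1] 0x0d->0x1a len=5 : 97 f1 bf f1 0c
[2] 0x1a->0x21 len=6 : 97 f1 bf f1 0c 9c
[3] 0x00->0x1b len=6 : 06 96 8a 1d a8 19
[4] 0x20->0x04 len=6 : 19 97 f1 bf f1 0c
query mem[0x14]=0xea, mem[0x1e]=0x1d, mem[0x07]=0xbf

MEM[0x14,0x1e,0x07] = ea 1d bf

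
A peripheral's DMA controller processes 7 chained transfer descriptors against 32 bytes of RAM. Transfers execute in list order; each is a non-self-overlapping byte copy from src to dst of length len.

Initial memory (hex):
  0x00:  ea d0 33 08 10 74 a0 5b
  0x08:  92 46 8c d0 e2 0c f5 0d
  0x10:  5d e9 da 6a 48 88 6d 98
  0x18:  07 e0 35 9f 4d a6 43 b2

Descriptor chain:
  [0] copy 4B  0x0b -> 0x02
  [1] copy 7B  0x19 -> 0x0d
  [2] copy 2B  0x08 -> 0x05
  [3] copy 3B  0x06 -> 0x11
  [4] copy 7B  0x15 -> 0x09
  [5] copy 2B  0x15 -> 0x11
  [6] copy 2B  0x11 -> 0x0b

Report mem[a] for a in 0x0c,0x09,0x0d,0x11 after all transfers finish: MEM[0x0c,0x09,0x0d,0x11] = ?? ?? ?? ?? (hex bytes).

[0] 0x0b->0x02 len=4 : d0 e2 0c f5
[1] 0x19->0x0d len=7 : e0 35 9f 4d a6 43 b2
[2] 0x08->0x05 len=2 : 92 46
[3] 0x06->0x11 len=3 : 46 5b 92
[4] 0x15->0x09 len=7 : 88 6d 98 07 e0 35 9f
[5] 0x15->0x11 len=2 : 88 6d
[6] 0x11->0x0b len=2 : 88 6d
query mem[0x0c]=0x6d, mem[0x09]=0x88, mem[0x0d]=0xe0, mem[0x11]=0x88

MEM[0x0c,0x09,0x0d,0x11] = 6d 88 e0 88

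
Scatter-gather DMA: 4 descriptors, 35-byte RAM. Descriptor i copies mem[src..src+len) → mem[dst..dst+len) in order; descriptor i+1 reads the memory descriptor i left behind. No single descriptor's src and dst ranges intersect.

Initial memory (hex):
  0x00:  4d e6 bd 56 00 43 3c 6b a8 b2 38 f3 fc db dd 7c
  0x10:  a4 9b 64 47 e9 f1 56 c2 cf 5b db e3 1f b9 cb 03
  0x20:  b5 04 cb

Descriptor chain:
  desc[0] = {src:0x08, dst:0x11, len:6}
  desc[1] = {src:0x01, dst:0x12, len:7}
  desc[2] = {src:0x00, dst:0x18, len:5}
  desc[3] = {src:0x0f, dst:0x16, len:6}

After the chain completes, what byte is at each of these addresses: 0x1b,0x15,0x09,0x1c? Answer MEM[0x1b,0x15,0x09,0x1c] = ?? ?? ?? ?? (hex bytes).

D0: mem[0x11..0x16] <- [a8 b2 38 f3 fc db]
D1: mem[0x12..0x18] <- [e6 bd 56 00 43 3c 6b]
D2: mem[0x18..0x1c] <- [4d e6 bd 56 00]
D3: mem[0x16..0x1b] <- [7c a4 a8 e6 bd 56]
query mem[0x1b]=0x56, mem[0x15]=0x00, mem[0x09]=0xb2, mem[0x1c]=0x00

MEM[0x1b,0x15,0x09,0x1c] = 56 00 b2 00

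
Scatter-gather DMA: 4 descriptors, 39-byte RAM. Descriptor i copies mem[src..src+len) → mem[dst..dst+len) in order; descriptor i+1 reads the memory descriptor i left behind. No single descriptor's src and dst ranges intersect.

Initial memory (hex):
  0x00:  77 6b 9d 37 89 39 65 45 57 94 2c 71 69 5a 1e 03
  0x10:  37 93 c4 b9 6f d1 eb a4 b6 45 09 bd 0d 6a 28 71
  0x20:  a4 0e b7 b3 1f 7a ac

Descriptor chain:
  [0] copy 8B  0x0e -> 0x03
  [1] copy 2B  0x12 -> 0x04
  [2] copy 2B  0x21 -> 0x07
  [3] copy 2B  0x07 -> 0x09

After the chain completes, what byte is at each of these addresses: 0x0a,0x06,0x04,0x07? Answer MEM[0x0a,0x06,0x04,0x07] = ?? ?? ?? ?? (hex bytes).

  after D0: wrote 8B at 0x03 = 1e033793c4b96fd1
  after D1: wrote 2B at 0x04 = c4b9
  after D2: wrote 2B at 0x07 = 0eb7
  after D3: wrote 2B at 0x09 = 0eb7
query mem[0x0a]=0xb7, mem[0x06]=0x93, mem[0x04]=0xc4, mem[0x07]=0x0e

MEM[0x0a,0x06,0x04,0x07] = b7 93 c4 0e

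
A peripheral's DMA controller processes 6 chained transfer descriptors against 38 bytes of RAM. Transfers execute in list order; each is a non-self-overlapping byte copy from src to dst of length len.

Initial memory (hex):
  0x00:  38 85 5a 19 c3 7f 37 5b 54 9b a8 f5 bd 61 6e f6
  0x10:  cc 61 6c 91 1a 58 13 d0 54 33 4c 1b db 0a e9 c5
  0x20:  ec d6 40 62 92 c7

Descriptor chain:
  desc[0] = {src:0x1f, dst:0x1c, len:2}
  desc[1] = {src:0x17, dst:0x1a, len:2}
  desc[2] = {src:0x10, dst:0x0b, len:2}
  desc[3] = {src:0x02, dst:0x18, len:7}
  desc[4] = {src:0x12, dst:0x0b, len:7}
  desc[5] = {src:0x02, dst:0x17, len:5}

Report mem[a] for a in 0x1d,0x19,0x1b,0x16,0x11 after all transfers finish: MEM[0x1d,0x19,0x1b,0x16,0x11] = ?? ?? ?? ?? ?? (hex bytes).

MEM[0x1d,0x19,0x1b,0x16,0x11] = 5b c3 37 13 5a

[0] 0x1f->0x1c len=2 : c5 ec
[1] 0x17->0x1a len=2 : d0 54
[2] 0x10->0x0b len=2 : cc 61
[3] 0x02->0x18 len=7 : 5a 19 c3 7f 37 5b 54
[4] 0x12->0x0b len=7 : 6c 91 1a 58 13 d0 5a
[5] 0x02->0x17 len=5 : 5a 19 c3 7f 37
query mem[0x1d]=0x5b, mem[0x19]=0xc3, mem[0x1b]=0x37, mem[0x16]=0x13, mem[0x11]=0x5a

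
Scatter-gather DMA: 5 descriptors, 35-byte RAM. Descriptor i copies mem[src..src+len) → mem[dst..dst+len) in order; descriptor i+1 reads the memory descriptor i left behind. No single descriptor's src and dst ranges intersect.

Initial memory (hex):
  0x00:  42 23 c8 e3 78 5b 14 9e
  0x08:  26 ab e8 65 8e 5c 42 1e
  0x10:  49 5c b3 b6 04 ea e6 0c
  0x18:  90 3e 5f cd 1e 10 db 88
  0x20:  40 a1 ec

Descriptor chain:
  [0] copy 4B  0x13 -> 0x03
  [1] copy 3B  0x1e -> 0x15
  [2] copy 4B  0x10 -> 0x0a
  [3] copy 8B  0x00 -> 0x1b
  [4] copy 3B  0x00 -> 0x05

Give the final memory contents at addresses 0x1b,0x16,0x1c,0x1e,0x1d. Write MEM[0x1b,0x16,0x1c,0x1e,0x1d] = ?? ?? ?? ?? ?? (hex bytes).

D0: mem[0x03..0x06] <- [b6 04 ea e6]
D1: mem[0x15..0x17] <- [db 88 40]
D2: mem[0x0a..0x0d] <- [49 5c b3 b6]
D3: mem[0x1b..0x22] <- [42 23 c8 b6 04 ea e6 9e]
D4: mem[0x05..0x07] <- [42 23 c8]
query mem[0x1b]=0x42, mem[0x16]=0x88, mem[0x1c]=0x23, mem[0x1e]=0xb6, mem[0x1d]=0xc8

MEM[0x1b,0x16,0x1c,0x1e,0x1d] = 42 88 23 b6 c8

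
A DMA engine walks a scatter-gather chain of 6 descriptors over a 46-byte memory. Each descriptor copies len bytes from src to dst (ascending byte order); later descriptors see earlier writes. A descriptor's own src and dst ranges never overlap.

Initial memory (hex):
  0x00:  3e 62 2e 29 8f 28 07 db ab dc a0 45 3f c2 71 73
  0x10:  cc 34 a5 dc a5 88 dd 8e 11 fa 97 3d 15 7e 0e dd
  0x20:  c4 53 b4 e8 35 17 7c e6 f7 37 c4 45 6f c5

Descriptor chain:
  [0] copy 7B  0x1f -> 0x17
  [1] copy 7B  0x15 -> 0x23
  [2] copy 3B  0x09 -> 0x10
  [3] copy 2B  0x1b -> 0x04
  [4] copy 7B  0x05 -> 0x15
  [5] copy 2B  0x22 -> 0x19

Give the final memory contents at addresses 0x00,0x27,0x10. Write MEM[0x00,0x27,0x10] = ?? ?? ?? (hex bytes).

  after D0: wrote 7B at 0x17 = ddc453b4e83517
  after D1: wrote 7B at 0x23 = 88ddddc453b4e8
  after D2: wrote 3B at 0x10 = dca045
  after D3: wrote 2B at 0x04 = e835
  after D4: wrote 7B at 0x15 = 3507dbabdca045
  after D5: wrote 2B at 0x19 = b488
query mem[0x00]=0x3e, mem[0x27]=0x53, mem[0x10]=0xdc

MEM[0x00,0x27,0x10] = 3e 53 dc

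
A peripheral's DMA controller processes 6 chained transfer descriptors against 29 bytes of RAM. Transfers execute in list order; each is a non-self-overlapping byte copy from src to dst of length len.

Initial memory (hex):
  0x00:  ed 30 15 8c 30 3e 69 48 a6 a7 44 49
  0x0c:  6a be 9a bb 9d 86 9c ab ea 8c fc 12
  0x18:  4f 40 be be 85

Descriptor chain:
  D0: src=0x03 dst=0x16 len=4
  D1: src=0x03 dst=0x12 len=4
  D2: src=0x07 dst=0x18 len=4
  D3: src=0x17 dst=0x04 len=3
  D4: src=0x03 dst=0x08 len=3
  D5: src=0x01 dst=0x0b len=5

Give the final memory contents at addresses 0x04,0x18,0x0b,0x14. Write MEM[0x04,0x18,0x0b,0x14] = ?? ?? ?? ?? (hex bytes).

D0: mem[0x16..0x19] <- [8c 30 3e 69]
D1: mem[0x12..0x15] <- [8c 30 3e 69]
D2: mem[0x18..0x1b] <- [48 a6 a7 44]
D3: mem[0x04..0x06] <- [30 48 a6]
D4: mem[0x08..0x0a] <- [8c 30 48]
D5: mem[0x0b..0x0f] <- [30 15 8c 30 48]
query mem[0x04]=0x30, mem[0x18]=0x48, mem[0x0b]=0x30, mem[0x14]=0x3e

MEM[0x04,0x18,0x0b,0x14] = 30 48 30 3e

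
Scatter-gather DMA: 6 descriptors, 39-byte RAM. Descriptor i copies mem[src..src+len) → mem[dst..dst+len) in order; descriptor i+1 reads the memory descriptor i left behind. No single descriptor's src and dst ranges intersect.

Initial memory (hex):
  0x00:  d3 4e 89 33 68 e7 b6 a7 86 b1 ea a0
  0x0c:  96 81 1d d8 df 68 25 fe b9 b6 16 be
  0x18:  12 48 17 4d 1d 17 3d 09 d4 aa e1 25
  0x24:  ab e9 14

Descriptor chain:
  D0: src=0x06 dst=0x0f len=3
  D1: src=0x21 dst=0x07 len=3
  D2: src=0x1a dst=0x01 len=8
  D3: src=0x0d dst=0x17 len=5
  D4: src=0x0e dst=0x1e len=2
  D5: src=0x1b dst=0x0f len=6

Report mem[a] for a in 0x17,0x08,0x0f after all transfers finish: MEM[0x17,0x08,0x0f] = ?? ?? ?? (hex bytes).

D0: mem[0x0f..0x11] <- [b6 a7 86]
D1: mem[0x07..0x09] <- [aa e1 25]
D2: mem[0x01..0x08] <- [17 4d 1d 17 3d 09 d4 aa]
D3: mem[0x17..0x1b] <- [81 1d b6 a7 86]
D4: mem[0x1e..0x1f] <- [1d b6]
D5: mem[0x0f..0x14] <- [86 1d 17 1d b6 d4]
query mem[0x17]=0x81, mem[0x08]=0xaa, mem[0x0f]=0x86

MEM[0x17,0x08,0x0f] = 81 aa 86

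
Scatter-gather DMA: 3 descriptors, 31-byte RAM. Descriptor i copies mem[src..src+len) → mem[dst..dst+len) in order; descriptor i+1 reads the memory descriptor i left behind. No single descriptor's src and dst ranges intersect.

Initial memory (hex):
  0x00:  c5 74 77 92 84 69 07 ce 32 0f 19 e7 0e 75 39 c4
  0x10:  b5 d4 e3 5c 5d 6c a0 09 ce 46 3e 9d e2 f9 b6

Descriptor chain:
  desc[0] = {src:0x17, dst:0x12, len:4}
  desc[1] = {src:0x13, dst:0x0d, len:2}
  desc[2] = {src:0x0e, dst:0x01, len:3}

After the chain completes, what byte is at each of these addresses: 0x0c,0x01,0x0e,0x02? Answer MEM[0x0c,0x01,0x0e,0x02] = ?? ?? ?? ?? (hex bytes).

MEM[0x0c,0x01,0x0e,0x02] = 0e 46 46 c4

D0: mem[0x12..0x15] <- [09 ce 46 3e]
D1: mem[0x0d..0x0e] <- [ce 46]
D2: mem[0x01..0x03] <- [46 c4 b5]
query mem[0x0c]=0x0e, mem[0x01]=0x46, mem[0x0e]=0x46, mem[0x02]=0xc4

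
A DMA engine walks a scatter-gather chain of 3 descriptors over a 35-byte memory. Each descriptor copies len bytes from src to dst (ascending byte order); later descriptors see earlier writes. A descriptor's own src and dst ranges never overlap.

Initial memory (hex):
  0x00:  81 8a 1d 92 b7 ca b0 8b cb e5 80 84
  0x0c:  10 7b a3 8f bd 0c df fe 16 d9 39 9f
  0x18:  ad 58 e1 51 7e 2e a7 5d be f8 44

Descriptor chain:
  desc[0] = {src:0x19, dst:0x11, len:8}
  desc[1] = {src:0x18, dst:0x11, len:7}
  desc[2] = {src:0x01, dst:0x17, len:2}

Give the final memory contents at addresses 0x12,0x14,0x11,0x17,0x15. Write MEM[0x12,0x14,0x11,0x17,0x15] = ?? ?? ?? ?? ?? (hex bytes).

MEM[0x12,0x14,0x11,0x17,0x15] = 58 51 be 8a 7e

[0] 0x19->0x11 len=8 : 58 e1 51 7e 2e a7 5d be
[1] 0x18->0x11 len=7 : be 58 e1 51 7e 2e a7
[2] 0x01->0x17 len=2 : 8a 1d
query mem[0x12]=0x58, mem[0x14]=0x51, mem[0x11]=0xbe, mem[0x17]=0x8a, mem[0x15]=0x7e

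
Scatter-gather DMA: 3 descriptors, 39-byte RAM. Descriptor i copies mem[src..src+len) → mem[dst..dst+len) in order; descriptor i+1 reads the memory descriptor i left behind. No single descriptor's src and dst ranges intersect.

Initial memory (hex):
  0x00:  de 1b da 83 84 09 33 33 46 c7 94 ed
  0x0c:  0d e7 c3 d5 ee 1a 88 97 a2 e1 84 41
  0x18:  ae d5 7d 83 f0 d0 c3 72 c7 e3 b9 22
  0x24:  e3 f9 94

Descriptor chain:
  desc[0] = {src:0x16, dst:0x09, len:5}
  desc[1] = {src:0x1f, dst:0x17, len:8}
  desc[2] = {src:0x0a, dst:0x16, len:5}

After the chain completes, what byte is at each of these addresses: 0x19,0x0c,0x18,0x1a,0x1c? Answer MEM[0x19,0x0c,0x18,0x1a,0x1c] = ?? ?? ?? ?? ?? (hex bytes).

  after D0: wrote 5B at 0x09 = 8441aed57d
  after D1: wrote 8B at 0x17 = 72c7e3b922e3f994
  after D2: wrote 5B at 0x16 = 41aed57dc3
query mem[0x19]=0x7d, mem[0x0c]=0xd5, mem[0x18]=0xd5, mem[0x1a]=0xc3, mem[0x1c]=0xe3

MEM[0x19,0x0c,0x18,0x1a,0x1c] = 7d d5 d5 c3 e3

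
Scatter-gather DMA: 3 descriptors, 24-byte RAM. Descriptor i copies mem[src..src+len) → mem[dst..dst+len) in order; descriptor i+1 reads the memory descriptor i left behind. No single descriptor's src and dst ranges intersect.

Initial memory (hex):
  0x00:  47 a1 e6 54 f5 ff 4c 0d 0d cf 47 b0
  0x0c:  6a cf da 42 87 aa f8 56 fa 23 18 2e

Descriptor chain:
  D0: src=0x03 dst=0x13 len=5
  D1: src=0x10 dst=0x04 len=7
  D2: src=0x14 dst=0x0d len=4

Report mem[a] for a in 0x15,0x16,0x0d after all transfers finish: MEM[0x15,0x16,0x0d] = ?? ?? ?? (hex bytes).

#0 dst[0x13+5] := {0x54,0xf5,0xff,0x4c,0x0d}
#1 dst[0x04+7] := {0x87,0xaa,0xf8,0x54,0xf5,0xff,0x4c}
#2 dst[0x0d+4] := {0xf5,0xff,0x4c,0x0d}
query mem[0x15]=0xff, mem[0x16]=0x4c, mem[0x0d]=0xf5

MEM[0x15,0x16,0x0d] = ff 4c f5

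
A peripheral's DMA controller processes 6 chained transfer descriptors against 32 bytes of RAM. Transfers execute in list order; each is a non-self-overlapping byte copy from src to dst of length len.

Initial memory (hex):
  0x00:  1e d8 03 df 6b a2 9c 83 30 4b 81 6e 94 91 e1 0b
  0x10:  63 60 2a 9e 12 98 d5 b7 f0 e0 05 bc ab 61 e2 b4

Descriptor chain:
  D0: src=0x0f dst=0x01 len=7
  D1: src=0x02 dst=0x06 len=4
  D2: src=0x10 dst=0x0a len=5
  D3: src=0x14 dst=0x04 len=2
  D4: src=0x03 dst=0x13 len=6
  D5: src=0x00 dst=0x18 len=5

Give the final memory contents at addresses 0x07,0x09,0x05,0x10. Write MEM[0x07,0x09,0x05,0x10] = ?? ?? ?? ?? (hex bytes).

  after D0: wrote 7B at 0x01 = 0b63602a9e1298
  after D1: wrote 4B at 0x06 = 63602a9e
  after D2: wrote 5B at 0x0a = 63602a9e12
  after D3: wrote 2B at 0x04 = 1298
  after D4: wrote 6B at 0x13 = 60129863602a
  after D5: wrote 5B at 0x18 = 1e0b636012
query mem[0x07]=0x60, mem[0x09]=0x9e, mem[0x05]=0x98, mem[0x10]=0x63

MEM[0x07,0x09,0x05,0x10] = 60 9e 98 63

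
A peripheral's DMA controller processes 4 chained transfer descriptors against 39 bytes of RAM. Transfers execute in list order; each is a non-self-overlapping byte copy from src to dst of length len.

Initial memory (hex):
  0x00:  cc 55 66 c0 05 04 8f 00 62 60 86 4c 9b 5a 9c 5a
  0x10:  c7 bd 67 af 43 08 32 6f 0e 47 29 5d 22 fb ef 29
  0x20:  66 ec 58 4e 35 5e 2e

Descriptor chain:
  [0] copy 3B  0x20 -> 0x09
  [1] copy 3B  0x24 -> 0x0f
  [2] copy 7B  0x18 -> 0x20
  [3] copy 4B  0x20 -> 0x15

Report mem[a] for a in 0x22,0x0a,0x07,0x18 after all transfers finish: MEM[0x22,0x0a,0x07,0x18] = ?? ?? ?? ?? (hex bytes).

#0 dst[0x09+3] := {0x66,0xec,0x58}
#1 dst[0x0f+3] := {0x35,0x5e,0x2e}
#2 dst[0x20+7] := {0x0e,0x47,0x29,0x5d,0x22,0xfb,0xef}
#3 dst[0x15+4] := {0x0e,0x47,0x29,0x5d}
query mem[0x22]=0x29, mem[0x0a]=0xec, mem[0x07]=0x00, mem[0x18]=0x5d

MEM[0x22,0x0a,0x07,0x18] = 29 ec 00 5d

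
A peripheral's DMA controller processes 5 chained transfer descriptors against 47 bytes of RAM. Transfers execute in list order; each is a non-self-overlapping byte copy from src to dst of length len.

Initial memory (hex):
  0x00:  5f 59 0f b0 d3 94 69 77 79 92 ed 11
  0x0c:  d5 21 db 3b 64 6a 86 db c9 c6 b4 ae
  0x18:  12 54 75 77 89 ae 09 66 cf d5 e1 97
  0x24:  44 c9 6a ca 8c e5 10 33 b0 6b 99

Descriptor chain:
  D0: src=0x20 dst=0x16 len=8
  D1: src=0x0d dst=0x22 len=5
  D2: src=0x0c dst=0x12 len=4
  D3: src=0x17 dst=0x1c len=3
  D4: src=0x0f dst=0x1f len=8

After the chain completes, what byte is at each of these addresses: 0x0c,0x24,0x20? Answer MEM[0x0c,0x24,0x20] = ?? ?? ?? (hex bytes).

MEM[0x0c,0x24,0x20] = d5 db 64

  after D0: wrote 8B at 0x16 = cfd5e19744c96aca
  after D1: wrote 5B at 0x22 = 21db3b646a
  after D2: wrote 4B at 0x12 = d521db3b
  after D3: wrote 3B at 0x1c = d5e197
  after D4: wrote 8B at 0x1f = 3b646ad521db3bcf
query mem[0x0c]=0xd5, mem[0x24]=0xdb, mem[0x20]=0x64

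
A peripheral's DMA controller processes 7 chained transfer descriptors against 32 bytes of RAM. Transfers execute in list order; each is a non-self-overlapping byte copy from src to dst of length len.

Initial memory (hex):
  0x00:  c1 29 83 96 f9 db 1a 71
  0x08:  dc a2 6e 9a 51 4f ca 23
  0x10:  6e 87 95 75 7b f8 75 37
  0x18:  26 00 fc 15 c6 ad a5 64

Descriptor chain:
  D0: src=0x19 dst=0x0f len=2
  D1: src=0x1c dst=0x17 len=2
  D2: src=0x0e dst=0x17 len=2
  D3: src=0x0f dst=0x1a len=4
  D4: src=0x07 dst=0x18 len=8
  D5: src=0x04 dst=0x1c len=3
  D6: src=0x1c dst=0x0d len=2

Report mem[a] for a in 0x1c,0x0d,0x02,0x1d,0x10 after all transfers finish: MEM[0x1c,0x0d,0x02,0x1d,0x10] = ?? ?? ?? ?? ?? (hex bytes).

MEM[0x1c,0x0d,0x02,0x1d,0x10] = f9 f9 83 db fc

  after D0: wrote 2B at 0x0f = 00fc
  after D1: wrote 2B at 0x17 = c6ad
  after D2: wrote 2B at 0x17 = ca00
  after D3: wrote 4B at 0x1a = 00fc8795
  after D4: wrote 8B at 0x18 = 71dca26e9a514fca
  after D5: wrote 3B at 0x1c = f9db1a
  after D6: wrote 2B at 0x0d = f9db
query mem[0x1c]=0xf9, mem[0x0d]=0xf9, mem[0x02]=0x83, mem[0x1d]=0xdb, mem[0x10]=0xfc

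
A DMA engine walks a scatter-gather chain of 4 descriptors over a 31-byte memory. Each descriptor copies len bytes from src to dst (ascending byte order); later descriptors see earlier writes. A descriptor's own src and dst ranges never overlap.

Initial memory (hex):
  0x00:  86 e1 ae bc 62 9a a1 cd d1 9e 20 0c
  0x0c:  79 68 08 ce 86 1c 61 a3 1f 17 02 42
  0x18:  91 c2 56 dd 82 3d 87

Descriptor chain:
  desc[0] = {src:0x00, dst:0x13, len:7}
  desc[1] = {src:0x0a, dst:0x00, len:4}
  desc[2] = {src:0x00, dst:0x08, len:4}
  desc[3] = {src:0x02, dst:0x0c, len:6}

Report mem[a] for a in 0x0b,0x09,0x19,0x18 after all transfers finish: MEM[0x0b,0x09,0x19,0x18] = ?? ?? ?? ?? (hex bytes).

MEM[0x0b,0x09,0x19,0x18] = 68 0c a1 9a

[0] 0x00->0x13 len=7 : 86 e1 ae bc 62 9a a1
[1] 0x0a->0x00 len=4 : 20 0c 79 68
[2] 0x00->0x08 len=4 : 20 0c 79 68
[3] 0x02->0x0c len=6 : 79 68 62 9a a1 cd
query mem[0x0b]=0x68, mem[0x09]=0x0c, mem[0x19]=0xa1, mem[0x18]=0x9a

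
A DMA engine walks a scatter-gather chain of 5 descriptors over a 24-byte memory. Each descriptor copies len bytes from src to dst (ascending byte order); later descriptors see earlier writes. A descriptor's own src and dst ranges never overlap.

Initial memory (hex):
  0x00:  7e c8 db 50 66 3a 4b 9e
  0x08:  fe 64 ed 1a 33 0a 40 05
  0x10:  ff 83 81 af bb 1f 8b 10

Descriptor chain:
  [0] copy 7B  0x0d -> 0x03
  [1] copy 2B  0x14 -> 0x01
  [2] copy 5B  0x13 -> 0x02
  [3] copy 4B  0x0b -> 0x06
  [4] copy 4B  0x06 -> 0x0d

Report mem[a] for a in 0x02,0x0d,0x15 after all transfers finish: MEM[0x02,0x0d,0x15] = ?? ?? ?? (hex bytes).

MEM[0x02,0x0d,0x15] = af 1a 1f

#0 dst[0x03+7] := {0x0a,0x40,0x05,0xff,0x83,0x81,0xaf}
#1 dst[0x01+2] := {0xbb,0x1f}
#2 dst[0x02+5] := {0xaf,0xbb,0x1f,0x8b,0x10}
#3 dst[0x06+4] := {0x1a,0x33,0x0a,0x40}
#4 dst[0x0d+4] := {0x1a,0x33,0x0a,0x40}
query mem[0x02]=0xaf, mem[0x0d]=0x1a, mem[0x15]=0x1f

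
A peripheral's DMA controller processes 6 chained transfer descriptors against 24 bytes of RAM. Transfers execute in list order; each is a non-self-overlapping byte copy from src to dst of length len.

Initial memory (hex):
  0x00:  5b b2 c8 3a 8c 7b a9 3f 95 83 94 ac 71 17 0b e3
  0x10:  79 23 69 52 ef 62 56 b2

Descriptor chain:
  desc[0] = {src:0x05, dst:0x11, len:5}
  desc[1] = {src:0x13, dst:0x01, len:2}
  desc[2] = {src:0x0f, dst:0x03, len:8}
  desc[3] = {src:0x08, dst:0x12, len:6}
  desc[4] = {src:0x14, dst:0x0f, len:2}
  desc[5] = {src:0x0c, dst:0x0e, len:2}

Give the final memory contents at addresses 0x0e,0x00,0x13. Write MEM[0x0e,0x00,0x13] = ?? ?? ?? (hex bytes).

D0: mem[0x11..0x15] <- [7b a9 3f 95 83]
D1: mem[0x01..0x02] <- [3f 95]
D2: mem[0x03..0x0a] <- [e3 79 7b a9 3f 95 83 56]
D3: mem[0x12..0x17] <- [95 83 56 ac 71 17]
D4: mem[0x0f..0x10] <- [56 ac]
D5: mem[0x0e..0x0f] <- [71 17]
query mem[0x0e]=0x71, mem[0x00]=0x5b, mem[0x13]=0x83

MEM[0x0e,0x00,0x13] = 71 5b 83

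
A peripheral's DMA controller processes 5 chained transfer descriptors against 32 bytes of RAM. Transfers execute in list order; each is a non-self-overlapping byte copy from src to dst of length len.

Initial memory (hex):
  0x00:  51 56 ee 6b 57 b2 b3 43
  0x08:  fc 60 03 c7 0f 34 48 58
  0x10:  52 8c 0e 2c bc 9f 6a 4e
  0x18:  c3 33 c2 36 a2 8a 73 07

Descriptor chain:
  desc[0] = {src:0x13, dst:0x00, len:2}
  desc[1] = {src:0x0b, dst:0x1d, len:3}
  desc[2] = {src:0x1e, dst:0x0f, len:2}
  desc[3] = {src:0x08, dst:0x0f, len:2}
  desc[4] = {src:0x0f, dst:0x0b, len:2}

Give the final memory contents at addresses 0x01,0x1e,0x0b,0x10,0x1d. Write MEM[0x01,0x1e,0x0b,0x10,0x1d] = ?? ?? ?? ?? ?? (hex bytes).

MEM[0x01,0x1e,0x0b,0x10,0x1d] = bc 0f fc 60 c7

D0: mem[0x00..0x01] <- [2c bc]
D1: mem[0x1d..0x1f] <- [c7 0f 34]
D2: mem[0x0f..0x10] <- [0f 34]
D3: mem[0x0f..0x10] <- [fc 60]
D4: mem[0x0b..0x0c] <- [fc 60]
query mem[0x01]=0xbc, mem[0x1e]=0x0f, mem[0x0b]=0xfc, mem[0x10]=0x60, mem[0x1d]=0xc7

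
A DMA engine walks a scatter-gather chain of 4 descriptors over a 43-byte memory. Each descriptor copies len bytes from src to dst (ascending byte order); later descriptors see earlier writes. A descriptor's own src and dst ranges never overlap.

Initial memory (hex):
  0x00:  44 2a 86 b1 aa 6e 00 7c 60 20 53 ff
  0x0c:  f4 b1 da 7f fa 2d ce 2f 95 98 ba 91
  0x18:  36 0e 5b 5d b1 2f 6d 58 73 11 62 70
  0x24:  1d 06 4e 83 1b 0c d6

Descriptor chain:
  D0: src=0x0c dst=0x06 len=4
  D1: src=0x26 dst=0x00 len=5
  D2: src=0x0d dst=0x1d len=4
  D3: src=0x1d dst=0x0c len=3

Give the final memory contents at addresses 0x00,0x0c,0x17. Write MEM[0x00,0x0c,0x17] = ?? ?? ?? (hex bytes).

MEM[0x00,0x0c,0x17] = 4e b1 91

D0: mem[0x06..0x09] <- [f4 b1 da 7f]
D1: mem[0x00..0x04] <- [4e 83 1b 0c d6]
D2: mem[0x1d..0x20] <- [b1 da 7f fa]
D3: mem[0x0c..0x0e] <- [b1 da 7f]
query mem[0x00]=0x4e, mem[0x0c]=0xb1, mem[0x17]=0x91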